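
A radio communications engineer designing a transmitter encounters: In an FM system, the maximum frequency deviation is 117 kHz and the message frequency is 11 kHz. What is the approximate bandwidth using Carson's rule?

Carson's rule: BW = 2*(delta_f + f_m)
= 2*(117 + 11) kHz = 256 kHz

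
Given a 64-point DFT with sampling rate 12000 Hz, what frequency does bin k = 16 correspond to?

The frequency of DFT bin k is: f_k = k * f_s / N
f_16 = 16 * 12000 / 64 = 3000 Hz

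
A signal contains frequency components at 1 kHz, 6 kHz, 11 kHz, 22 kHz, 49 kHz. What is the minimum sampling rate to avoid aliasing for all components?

The highest frequency component is f_max = 49 kHz.
Nyquist rate = 2 * f_max = 2 * 49 kHz = 98 kHz.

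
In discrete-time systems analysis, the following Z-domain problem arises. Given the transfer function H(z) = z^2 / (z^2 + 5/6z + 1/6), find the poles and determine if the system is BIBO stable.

Poles are roots of the denominator: z^2 + 5/6z + 1/6 = 0.
Quadratic formula: z = [-(5/6) +/- sqrt((5/6)^2 - 4*(1/6))] / 2
Discriminant = 25/36 - 2/3 = 1/36; sqrt = 1/6.
z = (-5/6 +/- 1/6) / 2 => z = -1/3 or z = -1/2.
|p1| = 1/2, |p2| = 1/3.
For BIBO stability, all poles must lie inside the unit circle (|p| < 1).
System is STABLE since both |p| < 1.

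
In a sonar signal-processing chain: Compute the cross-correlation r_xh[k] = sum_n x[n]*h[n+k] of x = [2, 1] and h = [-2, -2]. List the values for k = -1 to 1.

Both sequences indexed from 0 and zero outside their support.
Lags with overlap: k = -1 to 1.
  r_xh[-1] = x[1]*h[0] = -2
  r_xh[0] = x[0]*h[0] + x[1]*h[1] = -6
  r_xh[1] = x[0]*h[1] = -4
r_xh = [-2, -6, -4] (for k = -1, ..., 1)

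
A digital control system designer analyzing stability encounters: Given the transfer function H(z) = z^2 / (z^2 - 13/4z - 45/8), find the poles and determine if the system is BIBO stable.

Poles are roots of the denominator: z^2 - 13/4z - 45/8 = 0.
Quadratic formula: z = [-(-13/4) +/- sqrt((-13/4)^2 - 4*(-45/8))] / 2
Discriminant = 169/16 + 45/2 = 529/16; sqrt = 23/4.
z = (13/4 +/- 23/4) / 2 => z = 9/2 or z = -5/4.
|p1| = 5/4, |p2| = 9/2.
For BIBO stability, all poles must lie inside the unit circle (|p| < 1).
System is UNSTABLE since at least one |p| >= 1.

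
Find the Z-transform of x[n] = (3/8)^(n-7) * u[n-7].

Time-shifting property: if X(z) = Z{x[n]}, then Z{x[n-d]} = z^(-d) * X(z)
X(z) = z/(z - 3/8) for x[n] = (3/8)^n * u[n]
Z{x[n-7]} = z^(-7) * z/(z - 3/8) = z^(-6)/(z - 3/8)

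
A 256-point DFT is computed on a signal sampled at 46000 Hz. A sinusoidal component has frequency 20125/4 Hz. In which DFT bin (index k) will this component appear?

DFT frequency resolution = f_s/N = 46000/256 = 2875/16 Hz
Bin index k = f_signal / resolution = 20125/4 / 2875/16 = 28
The signal frequency 20125/4 Hz falls in DFT bin k = 28.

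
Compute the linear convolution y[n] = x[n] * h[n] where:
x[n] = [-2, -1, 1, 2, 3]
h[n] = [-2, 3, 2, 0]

y[n] = sum_k x[k]*h[n-k]. Output length = len(x) + len(h) - 1 = 5 + 4 - 1 = 8.
y[0] = -2*-2 = 4
y[1] = -1*-2 + -2*3 = -4
y[2] = 1*-2 + -1*3 + -2*2 = -9
y[3] = 2*-2 + 1*3 + -1*2 + -2*0 = -3
y[4] = 3*-2 + 2*3 + 1*2 + -1*0 = 2
y[5] = 3*3 + 2*2 + 1*0 = 13
y[6] = 3*2 + 2*0 = 6
y[7] = 3*0 = 0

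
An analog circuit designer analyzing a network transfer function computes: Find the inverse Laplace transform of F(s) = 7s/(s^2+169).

Standard pair: s/(s^2+w^2) <-> cos(wt)*u(t)
With k=7, w=13: f(t) = 7*cos(13t)*u(t)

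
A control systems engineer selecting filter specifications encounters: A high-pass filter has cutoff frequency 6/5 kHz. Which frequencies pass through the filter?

A high-pass filter passes all frequencies above the cutoff frequency 6/5 kHz and attenuates lower frequencies.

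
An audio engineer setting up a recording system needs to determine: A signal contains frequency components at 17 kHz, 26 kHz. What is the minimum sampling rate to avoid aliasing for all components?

The highest frequency component is f_max = 26 kHz.
Nyquist rate = 2 * f_max = 2 * 26 kHz = 52 kHz.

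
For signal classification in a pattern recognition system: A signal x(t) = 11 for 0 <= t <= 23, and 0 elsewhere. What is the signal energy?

Energy = integral of |x(t)|^2 dt over the signal duration
= 11^2 * 23 = 121 * 23 = 2783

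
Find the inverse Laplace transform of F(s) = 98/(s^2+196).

Standard pair: w/(s^2+w^2) <-> sin(wt)*u(t)
Recognize w^2 = 196, so w = 14; numerator 98 = 7*14.
f(t) = 7*sin(14t)*u(t)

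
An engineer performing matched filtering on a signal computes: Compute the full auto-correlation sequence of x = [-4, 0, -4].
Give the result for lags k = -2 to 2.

r_xx[k] = sum_m x[m]*x[m+k], indexed from 0, for k = -2 to 2:
  r_xx[-2] = x[2]*x[0] = 16
  r_xx[-1] = x[1]*x[0] + x[2]*x[1] = 0
  r_xx[0] = x[0]*x[0] + x[1]*x[1] + x[2]*x[2] = 32
  r_xx[1] = x[0]*x[1] + x[1]*x[2] = 0
  r_xx[2] = x[0]*x[2] = 16
r_xx = [16, 0, 32, 0, 16]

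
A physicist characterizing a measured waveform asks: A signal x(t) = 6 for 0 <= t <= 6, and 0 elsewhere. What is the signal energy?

Energy = integral of |x(t)|^2 dt over the signal duration
= 6^2 * 6 = 36 * 6 = 216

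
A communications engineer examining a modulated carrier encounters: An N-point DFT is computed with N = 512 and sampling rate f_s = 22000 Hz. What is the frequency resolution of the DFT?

DFT frequency resolution = f_s / N
= 22000 / 512 = 1375/32 Hz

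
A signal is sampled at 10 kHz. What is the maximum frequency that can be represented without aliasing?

The maximum frequency that can be represented without aliasing
is the Nyquist frequency: f_max = f_s / 2 = 10 kHz / 2 = 5 kHz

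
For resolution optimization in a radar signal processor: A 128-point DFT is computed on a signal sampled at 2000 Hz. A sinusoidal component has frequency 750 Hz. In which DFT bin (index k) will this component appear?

DFT frequency resolution = f_s/N = 2000/128 = 125/8 Hz
Bin index k = f_signal / resolution = 750 / 125/8 = 48
The signal frequency 750 Hz falls in DFT bin k = 48.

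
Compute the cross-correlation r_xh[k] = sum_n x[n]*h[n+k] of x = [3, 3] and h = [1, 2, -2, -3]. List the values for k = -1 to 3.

Both sequences indexed from 0 and zero outside their support.
Lags with overlap: k = -1 to 3.
  r_xh[-1] = x[1]*h[0] = 3
  r_xh[0] = x[0]*h[0] + x[1]*h[1] = 9
  r_xh[1] = x[0]*h[1] + x[1]*h[2] = 0
  r_xh[2] = x[0]*h[2] + x[1]*h[3] = -15
  r_xh[3] = x[0]*h[3] = -9
r_xh = [3, 9, 0, -15, -9] (for k = -1, ..., 3)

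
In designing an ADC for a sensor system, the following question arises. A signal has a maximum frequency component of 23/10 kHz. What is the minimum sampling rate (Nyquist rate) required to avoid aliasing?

By the Nyquist-Shannon sampling theorem,
the minimum sampling rate (Nyquist rate) must be at least 2 * f_max.
Nyquist rate = 2 * 23/10 kHz = 23/5 kHz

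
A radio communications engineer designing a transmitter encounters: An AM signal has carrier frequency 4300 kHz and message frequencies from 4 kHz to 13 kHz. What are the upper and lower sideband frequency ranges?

Upper sideband (USB) = fc + [fm_low, fm_high] = 4300 + [4, 13] = [4304, 4313] kHz
Lower sideband (LSB) = fc - [fm_high, fm_low] = 4300 - [13, 4] = [4287, 4296] kHz
Total occupied spectrum: 4287 kHz to 4313 kHz (plus carrier at 4300 kHz)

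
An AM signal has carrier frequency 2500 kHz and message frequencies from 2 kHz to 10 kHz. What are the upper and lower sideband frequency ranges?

Upper sideband (USB) = fc + [fm_low, fm_high] = 2500 + [2, 10] = [2502, 2510] kHz
Lower sideband (LSB) = fc - [fm_high, fm_low] = 2500 - [10, 2] = [2490, 2498] kHz
Total occupied spectrum: 2490 kHz to 2510 kHz (plus carrier at 2500 kHz)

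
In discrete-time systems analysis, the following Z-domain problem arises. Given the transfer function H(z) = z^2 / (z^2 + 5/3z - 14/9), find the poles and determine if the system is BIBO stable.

Poles are roots of the denominator: z^2 + 5/3z - 14/9 = 0.
Quadratic formula: z = [-(5/3) +/- sqrt((5/3)^2 - 4*(-14/9))] / 2
Discriminant = 25/9 + 56/9 = 9; sqrt = 3.
z = (-5/3 +/- 3) / 2 => z = 2/3 or z = -7/3.
|p1| = 7/3, |p2| = 2/3.
For BIBO stability, all poles must lie inside the unit circle (|p| < 1).
System is UNSTABLE since at least one |p| >= 1.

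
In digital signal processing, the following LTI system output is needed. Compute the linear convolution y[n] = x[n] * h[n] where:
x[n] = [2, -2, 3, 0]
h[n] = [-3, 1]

y[n] = sum_k x[k]*h[n-k]. Output length = len(x) + len(h) - 1 = 4 + 2 - 1 = 5.
y[0] = 2*-3 = -6
y[1] = -2*-3 + 2*1 = 8
y[2] = 3*-3 + -2*1 = -11
y[3] = 0*-3 + 3*1 = 3
y[4] = 0*1 = 0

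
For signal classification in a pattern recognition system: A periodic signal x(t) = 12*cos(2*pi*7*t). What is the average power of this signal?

Average power of A*cos(wt) is A^2/2.
P = 12^2 / 2 = 144/2 = 72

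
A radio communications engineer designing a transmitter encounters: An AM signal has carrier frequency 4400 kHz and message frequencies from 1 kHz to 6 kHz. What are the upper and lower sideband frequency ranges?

Upper sideband (USB) = fc + [fm_low, fm_high] = 4400 + [1, 6] = [4401, 4406] kHz
Lower sideband (LSB) = fc - [fm_high, fm_low] = 4400 - [6, 1] = [4394, 4399] kHz
Total occupied spectrum: 4394 kHz to 4406 kHz (plus carrier at 4400 kHz)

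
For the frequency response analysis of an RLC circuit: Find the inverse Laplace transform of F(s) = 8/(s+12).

Standard pair: k/(s+a) <-> k*e^(-at)*u(t)
With k=8, a=12: f(t) = 8*e^(-12t)*u(t)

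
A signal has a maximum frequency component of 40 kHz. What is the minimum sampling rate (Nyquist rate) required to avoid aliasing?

By the Nyquist-Shannon sampling theorem,
the minimum sampling rate (Nyquist rate) must be at least 2 * f_max.
Nyquist rate = 2 * 40 kHz = 80 kHz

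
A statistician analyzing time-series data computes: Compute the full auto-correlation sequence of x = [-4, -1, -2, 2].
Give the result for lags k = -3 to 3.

r_xx[k] = sum_m x[m]*x[m+k], indexed from 0, for k = -3 to 3:
  r_xx[-3] = x[3]*x[0] = -8
  r_xx[-2] = x[2]*x[0] + x[3]*x[1] = 6
  r_xx[-1] = x[1]*x[0] + x[2]*x[1] + x[3]*x[2] = 2
  r_xx[0] = x[0]*x[0] + x[1]*x[1] + x[2]*x[2] + x[3]*x[3] = 25
  r_xx[1] = x[0]*x[1] + x[1]*x[2] + x[2]*x[3] = 2
  r_xx[2] = x[0]*x[2] + x[1]*x[3] = 6
  r_xx[3] = x[0]*x[3] = -8
r_xx = [-8, 6, 2, 25, 2, 6, -8]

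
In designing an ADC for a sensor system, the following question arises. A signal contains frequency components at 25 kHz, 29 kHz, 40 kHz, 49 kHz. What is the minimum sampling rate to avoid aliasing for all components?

The highest frequency component is f_max = 49 kHz.
Nyquist rate = 2 * f_max = 2 * 49 kHz = 98 kHz.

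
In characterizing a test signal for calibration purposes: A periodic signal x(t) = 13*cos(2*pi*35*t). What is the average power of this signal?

Average power of A*cos(wt) is A^2/2.
P = 13^2 / 2 = 169/2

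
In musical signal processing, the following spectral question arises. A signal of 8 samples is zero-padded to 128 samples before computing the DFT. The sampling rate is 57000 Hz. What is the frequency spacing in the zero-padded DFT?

Original DFT: N = 8, resolution = f_s/N = 57000/8 = 7125 Hz
Zero-padded DFT: N = 128, resolution = f_s/N = 57000/128 = 7125/16 Hz
Zero-padding interpolates the spectrum (finer frequency grid)
but does NOT improve the true spectral resolution (ability to resolve close frequencies).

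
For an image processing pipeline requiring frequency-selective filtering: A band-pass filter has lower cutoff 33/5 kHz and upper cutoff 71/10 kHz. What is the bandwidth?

Bandwidth = f_high - f_low
= 71/10 kHz - 33/5 kHz = 1/2 kHz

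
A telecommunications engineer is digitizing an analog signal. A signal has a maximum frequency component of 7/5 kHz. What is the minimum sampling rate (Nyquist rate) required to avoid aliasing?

By the Nyquist-Shannon sampling theorem,
the minimum sampling rate (Nyquist rate) must be at least 2 * f_max.
Nyquist rate = 2 * 7/5 kHz = 14/5 kHz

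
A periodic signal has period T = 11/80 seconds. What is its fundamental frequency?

The fundamental frequency is the reciprocal of the period.
f = 1/T = 1/(11/80) = 80/11 Hz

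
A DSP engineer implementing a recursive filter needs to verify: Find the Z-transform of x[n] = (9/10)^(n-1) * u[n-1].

Time-shifting property: if X(z) = Z{x[n]}, then Z{x[n-d]} = z^(-d) * X(z)
X(z) = z/(z - 9/10) for x[n] = (9/10)^n * u[n]
Z{x[n-1]} = z^(-1) * z/(z - 9/10) = 1/(z - 9/10)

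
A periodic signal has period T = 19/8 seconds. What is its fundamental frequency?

The fundamental frequency is the reciprocal of the period.
f = 1/T = 1/(19/8) = 8/19 Hz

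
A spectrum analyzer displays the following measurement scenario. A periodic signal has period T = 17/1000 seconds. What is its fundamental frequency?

The fundamental frequency is the reciprocal of the period.
f = 1/T = 1/(17/1000) = 1000/17 Hz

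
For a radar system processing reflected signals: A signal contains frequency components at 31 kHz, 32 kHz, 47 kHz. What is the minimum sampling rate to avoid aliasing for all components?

The highest frequency component is f_max = 47 kHz.
Nyquist rate = 2 * f_max = 2 * 47 kHz = 94 kHz.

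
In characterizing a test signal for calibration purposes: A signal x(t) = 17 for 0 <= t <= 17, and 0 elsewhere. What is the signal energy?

Energy = integral of |x(t)|^2 dt over the signal duration
= 17^2 * 17 = 289 * 17 = 4913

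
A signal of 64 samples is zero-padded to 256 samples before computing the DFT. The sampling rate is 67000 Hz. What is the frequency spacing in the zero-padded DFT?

Original DFT: N = 64, resolution = f_s/N = 67000/64 = 8375/8 Hz
Zero-padded DFT: N = 256, resolution = f_s/N = 67000/256 = 8375/32 Hz
Zero-padding interpolates the spectrum (finer frequency grid)
but does NOT improve the true spectral resolution (ability to resolve close frequencies).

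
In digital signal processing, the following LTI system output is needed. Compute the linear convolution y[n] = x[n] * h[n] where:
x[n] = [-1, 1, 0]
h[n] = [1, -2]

y[n] = sum_k x[k]*h[n-k]. Output length = len(x) + len(h) - 1 = 3 + 2 - 1 = 4.
y[0] = -1*1 = -1
y[1] = 1*1 + -1*-2 = 3
y[2] = 0*1 + 1*-2 = -2
y[3] = 0*-2 = 0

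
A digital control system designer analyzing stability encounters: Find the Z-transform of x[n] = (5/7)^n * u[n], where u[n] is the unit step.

The Z-transform of a^n * u[n] is z/(z-a) for |z| > |a|.
Here a = 5/7, so X(z) = z/(z - (5/7)) = 7z/(7z - 5)
ROC: |z| > 5/7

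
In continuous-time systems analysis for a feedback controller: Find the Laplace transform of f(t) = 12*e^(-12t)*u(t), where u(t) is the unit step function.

Standard Laplace transform pair:
e^(-at)*u(t) <-> 1/(s+a)
With a = 12: L{12*e^(-12t)*u(t)} = 12/(s+12), ROC: Re(s) > -12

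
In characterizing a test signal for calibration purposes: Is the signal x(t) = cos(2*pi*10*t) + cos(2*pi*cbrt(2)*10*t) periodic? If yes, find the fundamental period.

f1 = 10 Hz, f2 = 10*cbrt(2) Hz
Ratio f2/f1 = cbrt(2), which is irrational.
Since the frequency ratio is irrational, no common period exists.
The signal is not periodic.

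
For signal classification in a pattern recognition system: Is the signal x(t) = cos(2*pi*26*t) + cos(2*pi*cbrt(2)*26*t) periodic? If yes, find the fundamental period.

f1 = 26 Hz, f2 = 26*cbrt(2) Hz
Ratio f2/f1 = cbrt(2), which is irrational.
Since the frequency ratio is irrational, no common period exists.
The signal is not periodic.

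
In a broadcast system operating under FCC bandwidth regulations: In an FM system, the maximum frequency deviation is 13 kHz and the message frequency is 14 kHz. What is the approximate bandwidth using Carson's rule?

Carson's rule: BW = 2*(delta_f + f_m)
= 2*(13 + 14) kHz = 54 kHz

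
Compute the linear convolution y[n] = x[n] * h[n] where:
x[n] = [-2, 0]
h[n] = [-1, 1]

y[n] = sum_k x[k]*h[n-k]. Output length = len(x) + len(h) - 1 = 2 + 2 - 1 = 3.
y[0] = -2*-1 = 2
y[1] = 0*-1 + -2*1 = -2
y[2] = 0*1 = 0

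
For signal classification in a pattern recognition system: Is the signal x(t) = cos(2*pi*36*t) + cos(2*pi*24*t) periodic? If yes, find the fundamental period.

f1 = 36 Hz, f2 = 24 Hz
Period T1 = 1/36, T2 = 1/24
Ratio T1/T2 = 24/36, which is rational.
The signal is periodic with fundamental period T = 1/GCD(36,24) = 1/12 s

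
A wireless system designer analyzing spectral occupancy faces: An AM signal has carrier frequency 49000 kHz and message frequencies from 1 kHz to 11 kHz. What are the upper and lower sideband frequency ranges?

Upper sideband (USB) = fc + [fm_low, fm_high] = 49000 + [1, 11] = [49001, 49011] kHz
Lower sideband (LSB) = fc - [fm_high, fm_low] = 49000 - [11, 1] = [48989, 48999] kHz
Total occupied spectrum: 48989 kHz to 49011 kHz (plus carrier at 49000 kHz)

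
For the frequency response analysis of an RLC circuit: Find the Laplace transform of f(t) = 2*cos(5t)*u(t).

Standard pair: cos(wt)*u(t) <-> s/(s^2+w^2)
With w = 5: L{2*cos(5t)*u(t)} = 2s/(s^2+25)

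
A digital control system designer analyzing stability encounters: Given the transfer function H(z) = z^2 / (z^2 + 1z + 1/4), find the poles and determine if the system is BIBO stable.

Poles are roots of the denominator: z^2 + 1z + 1/4 = 0.
Quadratic formula: z = [-(1) +/- sqrt((1)^2 - 4*(1/4))] / 2
Discriminant = 1 - 1 = 0; sqrt = 0.
z = (-1 +/- 0) / 2 = -1/2 (repeated root).
|p1| = 1/2, |p2| = 1/2.
For BIBO stability, all poles must lie inside the unit circle (|p| < 1).
System is STABLE since both |p| < 1.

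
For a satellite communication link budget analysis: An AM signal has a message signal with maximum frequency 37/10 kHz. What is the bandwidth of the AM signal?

In AM (double-sideband), the bandwidth is twice the message frequency.
BW = 2 * f_m = 2 * 37/10 kHz = 37/5 kHz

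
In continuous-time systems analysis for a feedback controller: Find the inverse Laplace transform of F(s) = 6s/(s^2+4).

Standard pair: s/(s^2+w^2) <-> cos(wt)*u(t)
With k=6, w=2: f(t) = 6*cos(2t)*u(t)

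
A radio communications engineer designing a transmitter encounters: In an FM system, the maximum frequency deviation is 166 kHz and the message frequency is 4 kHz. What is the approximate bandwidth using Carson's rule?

Carson's rule: BW = 2*(delta_f + f_m)
= 2*(166 + 4) kHz = 340 kHz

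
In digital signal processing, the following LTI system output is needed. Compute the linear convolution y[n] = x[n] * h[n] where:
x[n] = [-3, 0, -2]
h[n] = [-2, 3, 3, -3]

y[n] = sum_k x[k]*h[n-k]. Output length = len(x) + len(h) - 1 = 3 + 4 - 1 = 6.
y[0] = -3*-2 = 6
y[1] = 0*-2 + -3*3 = -9
y[2] = -2*-2 + 0*3 + -3*3 = -5
y[3] = -2*3 + 0*3 + -3*-3 = 3
y[4] = -2*3 + 0*-3 = -6
y[5] = -2*-3 = 6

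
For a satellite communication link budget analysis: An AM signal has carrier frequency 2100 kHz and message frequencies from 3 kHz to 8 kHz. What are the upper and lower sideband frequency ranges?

Upper sideband (USB) = fc + [fm_low, fm_high] = 2100 + [3, 8] = [2103, 2108] kHz
Lower sideband (LSB) = fc - [fm_high, fm_low] = 2100 - [8, 3] = [2092, 2097] kHz
Total occupied spectrum: 2092 kHz to 2108 kHz (plus carrier at 2100 kHz)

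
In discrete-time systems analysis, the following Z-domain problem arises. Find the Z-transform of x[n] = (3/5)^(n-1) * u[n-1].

Time-shifting property: if X(z) = Z{x[n]}, then Z{x[n-d]} = z^(-d) * X(z)
X(z) = z/(z - 3/5) for x[n] = (3/5)^n * u[n]
Z{x[n-1]} = z^(-1) * z/(z - 3/5) = 1/(z - 3/5)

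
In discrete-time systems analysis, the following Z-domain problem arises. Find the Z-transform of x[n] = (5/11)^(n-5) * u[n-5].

Time-shifting property: if X(z) = Z{x[n]}, then Z{x[n-d]} = z^(-d) * X(z)
X(z) = z/(z - 5/11) for x[n] = (5/11)^n * u[n]
Z{x[n-5]} = z^(-5) * z/(z - 5/11) = z^(-4)/(z - 5/11)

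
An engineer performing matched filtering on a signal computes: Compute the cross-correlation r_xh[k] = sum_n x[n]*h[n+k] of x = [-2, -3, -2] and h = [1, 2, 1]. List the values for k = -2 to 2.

Both sequences indexed from 0 and zero outside their support.
Lags with overlap: k = -2 to 2.
  r_xh[-2] = x[2]*h[0] = -2
  r_xh[-1] = x[1]*h[0] + x[2]*h[1] = -7
  r_xh[0] = x[0]*h[0] + x[1]*h[1] + x[2]*h[2] = -10
  r_xh[1] = x[0]*h[1] + x[1]*h[2] = -7
  r_xh[2] = x[0]*h[2] = -2
r_xh = [-2, -7, -10, -7, -2] (for k = -2, ..., 2)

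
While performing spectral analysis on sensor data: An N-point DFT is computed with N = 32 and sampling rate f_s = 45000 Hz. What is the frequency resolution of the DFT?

DFT frequency resolution = f_s / N
= 45000 / 32 = 5625/4 Hz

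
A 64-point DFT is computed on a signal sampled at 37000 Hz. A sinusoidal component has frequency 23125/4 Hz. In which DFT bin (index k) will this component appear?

DFT frequency resolution = f_s/N = 37000/64 = 4625/8 Hz
Bin index k = f_signal / resolution = 23125/4 / 4625/8 = 10
The signal frequency 23125/4 Hz falls in DFT bin k = 10.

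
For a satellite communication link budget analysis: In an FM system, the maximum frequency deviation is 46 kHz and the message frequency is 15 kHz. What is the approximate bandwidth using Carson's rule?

Carson's rule: BW = 2*(delta_f + f_m)
= 2*(46 + 15) kHz = 122 kHz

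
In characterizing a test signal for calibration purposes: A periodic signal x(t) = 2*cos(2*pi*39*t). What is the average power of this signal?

Average power of A*cos(wt) is A^2/2.
P = 2^2 / 2 = 4/2 = 2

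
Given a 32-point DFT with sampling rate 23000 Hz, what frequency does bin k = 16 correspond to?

The frequency of DFT bin k is: f_k = k * f_s / N
f_16 = 16 * 23000 / 32 = 11500 Hz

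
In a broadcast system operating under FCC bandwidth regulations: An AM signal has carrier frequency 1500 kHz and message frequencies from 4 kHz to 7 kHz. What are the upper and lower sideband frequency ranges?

Upper sideband (USB) = fc + [fm_low, fm_high] = 1500 + [4, 7] = [1504, 1507] kHz
Lower sideband (LSB) = fc - [fm_high, fm_low] = 1500 - [7, 4] = [1493, 1496] kHz
Total occupied spectrum: 1493 kHz to 1507 kHz (plus carrier at 1500 kHz)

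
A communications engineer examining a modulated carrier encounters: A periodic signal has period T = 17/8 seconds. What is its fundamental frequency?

The fundamental frequency is the reciprocal of the period.
f = 1/T = 1/(17/8) = 8/17 Hz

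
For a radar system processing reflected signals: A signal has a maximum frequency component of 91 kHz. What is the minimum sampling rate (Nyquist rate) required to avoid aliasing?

By the Nyquist-Shannon sampling theorem,
the minimum sampling rate (Nyquist rate) must be at least 2 * f_max.
Nyquist rate = 2 * 91 kHz = 182 kHz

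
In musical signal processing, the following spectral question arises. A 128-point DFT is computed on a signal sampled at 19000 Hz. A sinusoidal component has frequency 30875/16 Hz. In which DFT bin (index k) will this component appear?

DFT frequency resolution = f_s/N = 19000/128 = 2375/16 Hz
Bin index k = f_signal / resolution = 30875/16 / 2375/16 = 13
The signal frequency 30875/16 Hz falls in DFT bin k = 13.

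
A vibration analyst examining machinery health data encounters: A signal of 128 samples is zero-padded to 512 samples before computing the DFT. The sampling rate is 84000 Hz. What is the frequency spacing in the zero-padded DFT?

Original DFT: N = 128, resolution = f_s/N = 84000/128 = 2625/4 Hz
Zero-padded DFT: N = 512, resolution = f_s/N = 84000/512 = 2625/16 Hz
Zero-padding interpolates the spectrum (finer frequency grid)
but does NOT improve the true spectral resolution (ability to resolve close frequencies).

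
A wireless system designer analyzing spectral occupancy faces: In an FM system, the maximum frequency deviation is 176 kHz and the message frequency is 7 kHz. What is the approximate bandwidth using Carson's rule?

Carson's rule: BW = 2*(delta_f + f_m)
= 2*(176 + 7) kHz = 366 kHz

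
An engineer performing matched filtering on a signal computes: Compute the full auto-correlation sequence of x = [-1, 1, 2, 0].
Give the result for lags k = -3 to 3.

r_xx[k] = sum_m x[m]*x[m+k], indexed from 0, for k = -3 to 3:
  r_xx[-3] = x[3]*x[0] = 0
  r_xx[-2] = x[2]*x[0] + x[3]*x[1] = -2
  r_xx[-1] = x[1]*x[0] + x[2]*x[1] + x[3]*x[2] = 1
  r_xx[0] = x[0]*x[0] + x[1]*x[1] + x[2]*x[2] + x[3]*x[3] = 6
  r_xx[1] = x[0]*x[1] + x[1]*x[2] + x[2]*x[3] = 1
  r_xx[2] = x[0]*x[2] + x[1]*x[3] = -2
  r_xx[3] = x[0]*x[3] = 0
r_xx = [0, -2, 1, 6, 1, -2, 0]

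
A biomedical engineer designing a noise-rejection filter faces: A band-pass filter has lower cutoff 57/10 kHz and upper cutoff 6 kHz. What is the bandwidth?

Bandwidth = f_high - f_low
= 6 kHz - 57/10 kHz = 3/10 kHz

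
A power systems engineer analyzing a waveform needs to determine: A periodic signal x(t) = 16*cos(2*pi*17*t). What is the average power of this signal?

Average power of A*cos(wt) is A^2/2.
P = 16^2 / 2 = 256/2 = 128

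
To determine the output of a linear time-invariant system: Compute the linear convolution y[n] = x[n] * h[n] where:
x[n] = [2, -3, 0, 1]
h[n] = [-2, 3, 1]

y[n] = sum_k x[k]*h[n-k]. Output length = len(x) + len(h) - 1 = 4 + 3 - 1 = 6.
y[0] = 2*-2 = -4
y[1] = -3*-2 + 2*3 = 12
y[2] = 0*-2 + -3*3 + 2*1 = -7
y[3] = 1*-2 + 0*3 + -3*1 = -5
y[4] = 1*3 + 0*1 = 3
y[5] = 1*1 = 1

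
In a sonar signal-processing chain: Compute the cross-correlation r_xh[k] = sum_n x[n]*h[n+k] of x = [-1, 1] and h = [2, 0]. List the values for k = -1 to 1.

Both sequences indexed from 0 and zero outside their support.
Lags with overlap: k = -1 to 1.
  r_xh[-1] = x[1]*h[0] = 2
  r_xh[0] = x[0]*h[0] + x[1]*h[1] = -2
  r_xh[1] = x[0]*h[1] = 0
r_xh = [2, -2, 0] (for k = -1, ..., 1)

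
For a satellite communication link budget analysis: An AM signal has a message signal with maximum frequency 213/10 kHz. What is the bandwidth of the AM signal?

In AM (double-sideband), the bandwidth is twice the message frequency.
BW = 2 * f_m = 2 * 213/10 kHz = 213/5 kHz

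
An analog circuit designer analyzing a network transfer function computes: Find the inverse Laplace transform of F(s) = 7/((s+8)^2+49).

Standard pair: w/((s+a)^2+w^2) <-> e^(-at)*sin(wt)*u(t)
With a=8, w=7: f(t) = e^(-8t)*sin(7t)*u(t)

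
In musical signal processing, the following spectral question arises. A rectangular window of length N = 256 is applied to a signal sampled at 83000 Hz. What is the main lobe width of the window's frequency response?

For a rectangular window of length N,
the main lobe width in frequency is 2*f_s/N.
= 2*83000/256 = 10375/16 Hz
This determines the minimum frequency separation for resolving two sinusoids.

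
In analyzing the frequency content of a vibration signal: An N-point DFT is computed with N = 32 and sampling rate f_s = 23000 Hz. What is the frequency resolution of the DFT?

DFT frequency resolution = f_s / N
= 23000 / 32 = 2875/4 Hz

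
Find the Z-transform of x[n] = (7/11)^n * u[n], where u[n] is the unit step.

The Z-transform of a^n * u[n] is z/(z-a) for |z| > |a|.
Here a = 7/11, so X(z) = z/(z - (7/11)) = 11z/(11z - 7)
ROC: |z| > 7/11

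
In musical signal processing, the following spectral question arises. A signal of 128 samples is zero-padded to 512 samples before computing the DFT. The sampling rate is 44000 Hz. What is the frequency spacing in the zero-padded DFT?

Original DFT: N = 128, resolution = f_s/N = 44000/128 = 1375/4 Hz
Zero-padded DFT: N = 512, resolution = f_s/N = 44000/512 = 1375/16 Hz
Zero-padding interpolates the spectrum (finer frequency grid)
but does NOT improve the true spectral resolution (ability to resolve close frequencies).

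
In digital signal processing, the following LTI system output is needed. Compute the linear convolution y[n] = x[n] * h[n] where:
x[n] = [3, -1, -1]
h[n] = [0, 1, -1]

y[n] = sum_k x[k]*h[n-k]. Output length = len(x) + len(h) - 1 = 3 + 3 - 1 = 5.
y[0] = 3*0 = 0
y[1] = -1*0 + 3*1 = 3
y[2] = -1*0 + -1*1 + 3*-1 = -4
y[3] = -1*1 + -1*-1 = 0
y[4] = -1*-1 = 1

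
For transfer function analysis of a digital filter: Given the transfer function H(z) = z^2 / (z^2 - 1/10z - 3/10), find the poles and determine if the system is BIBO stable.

Poles are roots of the denominator: z^2 - 1/10z - 3/10 = 0.
Quadratic formula: z = [-(-1/10) +/- sqrt((-1/10)^2 - 4*(-3/10))] / 2
Discriminant = 1/100 + 6/5 = 121/100; sqrt = 11/10.
z = (1/10 +/- 11/10) / 2 => z = 3/5 or z = -1/2.
|p1| = 1/2, |p2| = 3/5.
For BIBO stability, all poles must lie inside the unit circle (|p| < 1).
System is STABLE since both |p| < 1.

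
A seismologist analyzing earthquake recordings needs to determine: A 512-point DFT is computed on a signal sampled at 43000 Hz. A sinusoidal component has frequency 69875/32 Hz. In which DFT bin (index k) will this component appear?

DFT frequency resolution = f_s/N = 43000/512 = 5375/64 Hz
Bin index k = f_signal / resolution = 69875/32 / 5375/64 = 26
The signal frequency 69875/32 Hz falls in DFT bin k = 26.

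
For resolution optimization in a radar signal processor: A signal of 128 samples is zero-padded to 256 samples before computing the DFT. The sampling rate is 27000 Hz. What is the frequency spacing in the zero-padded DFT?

Original DFT: N = 128, resolution = f_s/N = 27000/128 = 3375/16 Hz
Zero-padded DFT: N = 256, resolution = f_s/N = 27000/256 = 3375/32 Hz
Zero-padding interpolates the spectrum (finer frequency grid)
but does NOT improve the true spectral resolution (ability to resolve close frequencies).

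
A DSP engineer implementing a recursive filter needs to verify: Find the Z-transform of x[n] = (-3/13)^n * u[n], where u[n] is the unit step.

The Z-transform of a^n * u[n] is z/(z-a) for |z| > |a|.
Here a = -3/13, so X(z) = z/(z - (-3/13)) = 13z/(13z + 3)
ROC: |z| > 3/13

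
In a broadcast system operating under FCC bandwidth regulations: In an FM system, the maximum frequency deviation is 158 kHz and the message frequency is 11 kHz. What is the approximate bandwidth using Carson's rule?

Carson's rule: BW = 2*(delta_f + f_m)
= 2*(158 + 11) kHz = 338 kHz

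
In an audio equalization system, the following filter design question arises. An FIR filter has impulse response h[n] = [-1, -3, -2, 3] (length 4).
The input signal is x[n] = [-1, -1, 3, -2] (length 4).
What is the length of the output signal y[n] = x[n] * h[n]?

For linear convolution, the output length is:
len(y) = len(x) + len(h) - 1 = 4 + 4 - 1 = 7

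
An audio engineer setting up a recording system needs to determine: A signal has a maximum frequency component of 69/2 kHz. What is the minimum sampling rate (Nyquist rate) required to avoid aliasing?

By the Nyquist-Shannon sampling theorem,
the minimum sampling rate (Nyquist rate) must be at least 2 * f_max.
Nyquist rate = 2 * 69/2 kHz = 69 kHz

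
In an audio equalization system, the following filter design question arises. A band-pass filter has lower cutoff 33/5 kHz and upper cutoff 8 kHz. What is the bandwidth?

Bandwidth = f_high - f_low
= 8 kHz - 33/5 kHz = 7/5 kHz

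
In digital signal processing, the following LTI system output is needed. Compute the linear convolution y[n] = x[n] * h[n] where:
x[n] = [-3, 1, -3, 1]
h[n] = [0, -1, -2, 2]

y[n] = sum_k x[k]*h[n-k]. Output length = len(x) + len(h) - 1 = 4 + 4 - 1 = 7.
y[0] = -3*0 = 0
y[1] = 1*0 + -3*-1 = 3
y[2] = -3*0 + 1*-1 + -3*-2 = 5
y[3] = 1*0 + -3*-1 + 1*-2 + -3*2 = -5
y[4] = 1*-1 + -3*-2 + 1*2 = 7
y[5] = 1*-2 + -3*2 = -8
y[6] = 1*2 = 2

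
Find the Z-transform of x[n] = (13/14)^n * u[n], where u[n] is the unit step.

The Z-transform of a^n * u[n] is z/(z-a) for |z| > |a|.
Here a = 13/14, so X(z) = z/(z - (13/14)) = 14z/(14z - 13)
ROC: |z| > 13/14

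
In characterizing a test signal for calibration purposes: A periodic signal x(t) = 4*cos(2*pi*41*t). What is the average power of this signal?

Average power of A*cos(wt) is A^2/2.
P = 4^2 / 2 = 16/2 = 8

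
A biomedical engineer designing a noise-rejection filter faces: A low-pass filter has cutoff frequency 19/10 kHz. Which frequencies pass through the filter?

A low-pass filter passes all frequencies below the cutoff frequency 19/10 kHz and attenuates higher frequencies.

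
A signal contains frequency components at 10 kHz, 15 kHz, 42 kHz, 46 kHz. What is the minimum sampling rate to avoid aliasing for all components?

The highest frequency component is f_max = 46 kHz.
Nyquist rate = 2 * f_max = 2 * 46 kHz = 92 kHz.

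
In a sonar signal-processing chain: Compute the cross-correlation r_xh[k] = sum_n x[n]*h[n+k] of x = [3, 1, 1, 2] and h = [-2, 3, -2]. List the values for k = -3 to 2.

Both sequences indexed from 0 and zero outside their support.
Lags with overlap: k = -3 to 2.
  r_xh[-3] = x[3]*h[0] = -4
  r_xh[-2] = x[2]*h[0] + x[3]*h[1] = 4
  r_xh[-1] = x[1]*h[0] + x[2]*h[1] + x[3]*h[2] = -3
  r_xh[0] = x[0]*h[0] + x[1]*h[1] + x[2]*h[2] = -5
  r_xh[1] = x[0]*h[1] + x[1]*h[2] = 7
  r_xh[2] = x[0]*h[2] = -6
r_xh = [-4, 4, -3, -5, 7, -6] (for k = -3, ..., 2)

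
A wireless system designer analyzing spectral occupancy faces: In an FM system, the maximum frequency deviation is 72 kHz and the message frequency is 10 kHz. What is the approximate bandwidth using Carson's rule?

Carson's rule: BW = 2*(delta_f + f_m)
= 2*(72 + 10) kHz = 164 kHz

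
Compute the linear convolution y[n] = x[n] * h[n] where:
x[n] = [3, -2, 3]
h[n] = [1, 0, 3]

y[n] = sum_k x[k]*h[n-k]. Output length = len(x) + len(h) - 1 = 3 + 3 - 1 = 5.
y[0] = 3*1 = 3
y[1] = -2*1 + 3*0 = -2
y[2] = 3*1 + -2*0 + 3*3 = 12
y[3] = 3*0 + -2*3 = -6
y[4] = 3*3 = 9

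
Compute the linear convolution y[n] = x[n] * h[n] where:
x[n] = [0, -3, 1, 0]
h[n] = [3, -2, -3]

y[n] = sum_k x[k]*h[n-k]. Output length = len(x) + len(h) - 1 = 4 + 3 - 1 = 6.
y[0] = 0*3 = 0
y[1] = -3*3 + 0*-2 = -9
y[2] = 1*3 + -3*-2 + 0*-3 = 9
y[3] = 0*3 + 1*-2 + -3*-3 = 7
y[4] = 0*-2 + 1*-3 = -3
y[5] = 0*-3 = 0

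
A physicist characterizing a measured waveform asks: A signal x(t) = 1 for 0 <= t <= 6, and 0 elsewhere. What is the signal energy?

Energy = integral of |x(t)|^2 dt over the signal duration
= 1^2 * 6 = 1 * 6 = 6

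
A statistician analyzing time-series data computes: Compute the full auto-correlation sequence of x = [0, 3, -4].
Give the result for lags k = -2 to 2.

r_xx[k] = sum_m x[m]*x[m+k], indexed from 0, for k = -2 to 2:
  r_xx[-2] = x[2]*x[0] = 0
  r_xx[-1] = x[1]*x[0] + x[2]*x[1] = -12
  r_xx[0] = x[0]*x[0] + x[1]*x[1] + x[2]*x[2] = 25
  r_xx[1] = x[0]*x[1] + x[1]*x[2] = -12
  r_xx[2] = x[0]*x[2] = 0
r_xx = [0, -12, 25, -12, 0]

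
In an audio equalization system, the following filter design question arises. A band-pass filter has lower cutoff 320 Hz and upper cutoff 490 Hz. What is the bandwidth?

Bandwidth = f_high - f_low
= 490 Hz - 320 Hz = 170 Hz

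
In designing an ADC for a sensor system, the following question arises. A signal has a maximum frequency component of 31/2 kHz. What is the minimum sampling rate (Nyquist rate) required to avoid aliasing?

By the Nyquist-Shannon sampling theorem,
the minimum sampling rate (Nyquist rate) must be at least 2 * f_max.
Nyquist rate = 2 * 31/2 kHz = 31 kHz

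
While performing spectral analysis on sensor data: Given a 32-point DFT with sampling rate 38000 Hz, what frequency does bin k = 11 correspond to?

The frequency of DFT bin k is: f_k = k * f_s / N
f_11 = 11 * 38000 / 32 = 26125/2 Hz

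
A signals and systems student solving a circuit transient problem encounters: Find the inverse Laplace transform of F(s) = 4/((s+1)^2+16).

Standard pair: w/((s+a)^2+w^2) <-> e^(-at)*sin(wt)*u(t)
With a=1, w=4: f(t) = e^(-t)*sin(4t)*u(t)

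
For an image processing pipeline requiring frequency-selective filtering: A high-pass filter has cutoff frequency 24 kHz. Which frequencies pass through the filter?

A high-pass filter passes all frequencies above the cutoff frequency 24 kHz and attenuates lower frequencies.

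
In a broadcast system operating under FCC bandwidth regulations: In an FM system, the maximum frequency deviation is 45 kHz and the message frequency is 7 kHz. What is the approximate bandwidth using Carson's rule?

Carson's rule: BW = 2*(delta_f + f_m)
= 2*(45 + 7) kHz = 104 kHz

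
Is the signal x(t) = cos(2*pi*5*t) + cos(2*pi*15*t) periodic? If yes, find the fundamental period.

f1 = 5 Hz, f2 = 15 Hz
Period T1 = 1/5, T2 = 1/15
Ratio T1/T2 = 15/5, which is rational.
The signal is periodic with fundamental period T = 1/GCD(5,15) = 1/5 s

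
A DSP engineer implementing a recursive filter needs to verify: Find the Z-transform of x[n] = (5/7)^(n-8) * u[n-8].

Time-shifting property: if X(z) = Z{x[n]}, then Z{x[n-d]} = z^(-d) * X(z)
X(z) = z/(z - 5/7) for x[n] = (5/7)^n * u[n]
Z{x[n-8]} = z^(-8) * z/(z - 5/7) = z^(-7)/(z - 5/7)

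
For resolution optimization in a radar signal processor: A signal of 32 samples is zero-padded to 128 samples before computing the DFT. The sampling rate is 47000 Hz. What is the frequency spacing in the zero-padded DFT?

Original DFT: N = 32, resolution = f_s/N = 47000/32 = 5875/4 Hz
Zero-padded DFT: N = 128, resolution = f_s/N = 47000/128 = 5875/16 Hz
Zero-padding interpolates the spectrum (finer frequency grid)
but does NOT improve the true spectral resolution (ability to resolve close frequencies).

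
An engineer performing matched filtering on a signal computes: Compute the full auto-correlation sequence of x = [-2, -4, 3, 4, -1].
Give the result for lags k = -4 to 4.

r_xx[k] = sum_m x[m]*x[m+k], indexed from 0, for k = -4 to 4:
  r_xx[-4] = x[4]*x[0] = 2
  r_xx[-3] = x[3]*x[0] + x[4]*x[1] = -4
  r_xx[-2] = x[2]*x[0] + x[3]*x[1] + x[4]*x[2] = -25
  r_xx[-1] = x[1]*x[0] + x[2]*x[1] + x[3]*x[2] + x[4]*x[3] = 4
  r_xx[0] = x[0]*x[0] + x[1]*x[1] + x[2]*x[2] + x[3]*x[3] + x[4]*x[4] = 46
  r_xx[1] = x[0]*x[1] + x[1]*x[2] + x[2]*x[3] + x[3]*x[4] = 4
  r_xx[2] = x[0]*x[2] + x[1]*x[3] + x[2]*x[4] = -25
  r_xx[3] = x[0]*x[3] + x[1]*x[4] = -4
  r_xx[4] = x[0]*x[4] = 2
r_xx = [2, -4, -25, 4, 46, 4, -25, -4, 2]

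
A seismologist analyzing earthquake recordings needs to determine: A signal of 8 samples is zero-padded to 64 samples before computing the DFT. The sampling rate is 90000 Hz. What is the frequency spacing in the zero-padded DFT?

Original DFT: N = 8, resolution = f_s/N = 90000/8 = 11250 Hz
Zero-padded DFT: N = 64, resolution = f_s/N = 90000/64 = 5625/4 Hz
Zero-padding interpolates the spectrum (finer frequency grid)
but does NOT improve the true spectral resolution (ability to resolve close frequencies).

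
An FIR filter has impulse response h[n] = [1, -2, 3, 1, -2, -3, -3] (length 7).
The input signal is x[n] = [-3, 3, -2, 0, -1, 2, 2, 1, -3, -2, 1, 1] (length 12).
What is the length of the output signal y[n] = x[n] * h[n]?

For linear convolution, the output length is:
len(y) = len(x) + len(h) - 1 = 12 + 7 - 1 = 18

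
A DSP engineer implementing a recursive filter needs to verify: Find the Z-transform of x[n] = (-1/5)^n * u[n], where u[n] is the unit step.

The Z-transform of a^n * u[n] is z/(z-a) for |z| > |a|.
Here a = -1/5, so X(z) = z/(z - (-1/5)) = 5z/(5z + 1)
ROC: |z| > 1/5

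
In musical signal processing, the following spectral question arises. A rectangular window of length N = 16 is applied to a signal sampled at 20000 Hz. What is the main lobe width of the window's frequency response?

For a rectangular window of length N,
the main lobe width in frequency is 2*f_s/N.
= 2*20000/16 = 2500 Hz
This determines the minimum frequency separation for resolving two sinusoids.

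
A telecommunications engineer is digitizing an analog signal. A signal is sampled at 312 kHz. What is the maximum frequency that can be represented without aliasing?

The maximum frequency that can be represented without aliasing
is the Nyquist frequency: f_max = f_s / 2 = 312 kHz / 2 = 156 kHz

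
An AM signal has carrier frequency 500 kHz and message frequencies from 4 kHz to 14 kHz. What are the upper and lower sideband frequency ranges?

Upper sideband (USB) = fc + [fm_low, fm_high] = 500 + [4, 14] = [504, 514] kHz
Lower sideband (LSB) = fc - [fm_high, fm_low] = 500 - [14, 4] = [486, 496] kHz
Total occupied spectrum: 486 kHz to 514 kHz (plus carrier at 500 kHz)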